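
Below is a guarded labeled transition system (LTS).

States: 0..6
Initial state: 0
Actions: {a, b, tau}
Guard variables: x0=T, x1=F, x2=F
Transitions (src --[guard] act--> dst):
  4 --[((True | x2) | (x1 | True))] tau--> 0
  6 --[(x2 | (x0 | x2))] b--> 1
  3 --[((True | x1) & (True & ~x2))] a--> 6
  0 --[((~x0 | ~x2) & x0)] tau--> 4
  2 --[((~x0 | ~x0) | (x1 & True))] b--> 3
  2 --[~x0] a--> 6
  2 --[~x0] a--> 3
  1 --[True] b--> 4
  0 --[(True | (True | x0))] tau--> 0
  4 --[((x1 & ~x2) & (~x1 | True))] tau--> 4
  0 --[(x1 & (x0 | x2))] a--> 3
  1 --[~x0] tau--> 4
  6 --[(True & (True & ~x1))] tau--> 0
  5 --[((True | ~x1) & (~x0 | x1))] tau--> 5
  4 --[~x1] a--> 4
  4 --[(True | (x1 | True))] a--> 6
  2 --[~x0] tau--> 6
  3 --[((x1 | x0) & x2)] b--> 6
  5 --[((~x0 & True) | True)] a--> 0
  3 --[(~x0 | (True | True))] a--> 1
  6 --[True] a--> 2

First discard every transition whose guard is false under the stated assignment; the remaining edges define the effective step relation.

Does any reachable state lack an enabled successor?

Answer: DEADLOCK at state 2

Analysis:
Reach set: {0,1,2,4,6}
  0: tau→0  tau→4  [2 out]
  1: b→4  [1 out]
  2: ∅  [no exit]
  4: a→4  a→6  tau→0  [3 out]
  6: a→2  b→1  tau→0  [3 out]
witness 2: tau·a·a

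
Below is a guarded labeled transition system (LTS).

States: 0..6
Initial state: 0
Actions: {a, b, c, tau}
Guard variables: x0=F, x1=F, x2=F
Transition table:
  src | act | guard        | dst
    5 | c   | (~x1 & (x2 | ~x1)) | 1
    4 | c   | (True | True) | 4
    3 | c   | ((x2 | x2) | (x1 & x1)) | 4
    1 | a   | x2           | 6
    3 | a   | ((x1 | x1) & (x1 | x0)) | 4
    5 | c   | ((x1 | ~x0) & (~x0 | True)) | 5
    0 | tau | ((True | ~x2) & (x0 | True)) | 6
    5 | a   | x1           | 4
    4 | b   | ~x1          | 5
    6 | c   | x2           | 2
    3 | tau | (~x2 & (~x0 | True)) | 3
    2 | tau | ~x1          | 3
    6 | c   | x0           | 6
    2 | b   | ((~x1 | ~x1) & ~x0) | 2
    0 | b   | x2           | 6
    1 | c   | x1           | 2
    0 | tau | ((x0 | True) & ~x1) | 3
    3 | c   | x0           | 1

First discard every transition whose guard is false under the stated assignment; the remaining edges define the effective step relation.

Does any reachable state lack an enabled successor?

Reach set: {0,3,6}
  0: tau→3  tau→6  [deg 2]
  3: tau→3  [deg 1]
  6: ∅  [no exit]
Path to 6: tau

Answer: DEADLOCK at state 6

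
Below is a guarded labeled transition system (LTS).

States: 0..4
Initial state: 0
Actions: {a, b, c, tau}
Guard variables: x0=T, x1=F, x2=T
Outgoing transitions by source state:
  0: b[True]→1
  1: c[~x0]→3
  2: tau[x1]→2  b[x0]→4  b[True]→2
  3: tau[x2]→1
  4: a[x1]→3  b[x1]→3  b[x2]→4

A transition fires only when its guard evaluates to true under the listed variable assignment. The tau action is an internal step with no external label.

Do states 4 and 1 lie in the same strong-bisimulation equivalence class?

Answer: NOT BISIMILAR

Trace:
Refine partition for ~:
  P[0] = {{0,1,2,3,4}}
  P[1] = {{0,2,4},{1},{3}}
  P[2] = {{0},{1},{2,4},{3}}
4 equivalence class(es) (converged in 3)
4∈{2,4}, 1∈{1}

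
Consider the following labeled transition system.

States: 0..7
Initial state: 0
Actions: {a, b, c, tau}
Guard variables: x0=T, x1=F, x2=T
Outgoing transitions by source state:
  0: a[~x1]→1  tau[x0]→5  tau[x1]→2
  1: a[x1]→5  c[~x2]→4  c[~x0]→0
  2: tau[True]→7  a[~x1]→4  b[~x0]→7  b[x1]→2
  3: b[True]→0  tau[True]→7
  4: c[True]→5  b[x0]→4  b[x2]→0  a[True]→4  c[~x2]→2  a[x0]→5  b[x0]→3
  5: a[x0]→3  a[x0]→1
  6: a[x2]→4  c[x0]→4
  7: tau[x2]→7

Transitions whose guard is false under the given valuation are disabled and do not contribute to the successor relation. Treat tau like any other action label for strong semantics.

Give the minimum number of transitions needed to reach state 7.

Layered search for 7:
  depth 0: {0}
  depth 1: {1,5}
  depth 2: {3}
  depth 3: {7}
first hit 7 at d=3 via tau·a·tau

Answer: 3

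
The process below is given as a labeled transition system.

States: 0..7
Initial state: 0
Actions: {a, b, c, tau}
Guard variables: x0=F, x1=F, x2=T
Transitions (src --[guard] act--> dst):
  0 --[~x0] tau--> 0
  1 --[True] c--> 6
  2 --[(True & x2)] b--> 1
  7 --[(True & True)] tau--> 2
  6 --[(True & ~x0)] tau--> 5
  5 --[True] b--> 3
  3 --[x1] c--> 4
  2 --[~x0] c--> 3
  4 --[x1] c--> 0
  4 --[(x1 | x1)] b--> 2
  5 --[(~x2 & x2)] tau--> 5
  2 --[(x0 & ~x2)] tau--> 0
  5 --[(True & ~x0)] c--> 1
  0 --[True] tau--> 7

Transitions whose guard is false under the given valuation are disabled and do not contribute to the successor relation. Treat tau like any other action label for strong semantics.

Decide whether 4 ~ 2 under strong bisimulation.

Answer: NOT BISIMILAR

Trace:
Bisimulation quotient by refinement:
  π0 = {{0,1,2,3,4,5,6,7}}
  π1 = {{0,6,7},{1},{2,5},{3,4}}
  π2 = {{0},{1},{2},{3,4},{5},{6,7}}
  π3 = {{0},{1},{2},{3,4},{5},{6},{7}}
stable after 4 split(s): 7 block(s)
4∈{3,4}, 2∈{2}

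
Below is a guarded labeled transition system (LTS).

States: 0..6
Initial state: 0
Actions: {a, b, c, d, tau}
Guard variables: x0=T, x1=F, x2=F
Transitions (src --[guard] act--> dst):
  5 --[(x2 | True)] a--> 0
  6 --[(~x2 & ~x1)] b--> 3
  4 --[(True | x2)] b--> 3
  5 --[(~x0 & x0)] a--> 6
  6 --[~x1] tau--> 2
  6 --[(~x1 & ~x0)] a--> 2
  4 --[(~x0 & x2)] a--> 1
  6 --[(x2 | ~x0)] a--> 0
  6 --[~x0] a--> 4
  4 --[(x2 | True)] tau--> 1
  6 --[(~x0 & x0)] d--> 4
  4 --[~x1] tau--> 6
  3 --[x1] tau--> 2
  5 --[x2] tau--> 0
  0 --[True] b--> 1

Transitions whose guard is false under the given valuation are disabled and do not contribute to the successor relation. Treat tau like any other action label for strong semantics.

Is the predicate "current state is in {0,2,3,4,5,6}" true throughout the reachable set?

Inv-set: {0,2,3,4,5,6}
R = {0,1}
  0: safe
  1: VIOLATES
witness against invariant: b → 1

Answer: INVARIANT VIOLATED at state 1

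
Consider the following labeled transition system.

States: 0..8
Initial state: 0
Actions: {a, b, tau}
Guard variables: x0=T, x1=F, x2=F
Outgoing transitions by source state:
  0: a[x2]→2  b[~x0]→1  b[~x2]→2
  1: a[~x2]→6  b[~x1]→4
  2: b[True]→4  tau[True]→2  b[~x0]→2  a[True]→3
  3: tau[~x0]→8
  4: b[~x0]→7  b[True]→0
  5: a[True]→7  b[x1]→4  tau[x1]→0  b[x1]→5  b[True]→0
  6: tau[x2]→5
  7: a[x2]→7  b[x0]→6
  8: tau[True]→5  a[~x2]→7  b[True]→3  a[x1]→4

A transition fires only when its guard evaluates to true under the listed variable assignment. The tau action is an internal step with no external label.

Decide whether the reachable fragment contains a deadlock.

R = {0,2,3,4}
  0: b→2  [1 out]
  2: a→3  b→4  tau→2  [3 out]
  3: ∅  [deadlock]
  4: b→0  [1 out]
Path to 3: b·a

Answer: DEADLOCK at state 3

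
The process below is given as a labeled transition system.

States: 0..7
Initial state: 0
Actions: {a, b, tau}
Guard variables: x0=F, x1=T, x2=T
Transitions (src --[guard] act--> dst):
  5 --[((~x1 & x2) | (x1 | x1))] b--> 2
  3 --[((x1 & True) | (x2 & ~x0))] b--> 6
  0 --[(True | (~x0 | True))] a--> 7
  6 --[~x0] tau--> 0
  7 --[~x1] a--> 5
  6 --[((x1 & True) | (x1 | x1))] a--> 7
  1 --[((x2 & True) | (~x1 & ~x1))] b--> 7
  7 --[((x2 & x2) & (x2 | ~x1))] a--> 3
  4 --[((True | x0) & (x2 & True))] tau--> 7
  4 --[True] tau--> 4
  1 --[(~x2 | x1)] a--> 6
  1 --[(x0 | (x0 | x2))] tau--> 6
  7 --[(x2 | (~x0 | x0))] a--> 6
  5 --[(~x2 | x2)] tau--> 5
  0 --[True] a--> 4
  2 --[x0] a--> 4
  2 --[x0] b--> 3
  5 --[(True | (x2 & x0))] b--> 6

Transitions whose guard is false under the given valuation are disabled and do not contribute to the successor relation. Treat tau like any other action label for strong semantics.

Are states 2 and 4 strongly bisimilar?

Answer: NOT BISIMILAR

Analysis:
Bisimulation quotient by refinement:
  round 0: {{0,1,2,3,4,5,6,7}}
  round 1: {{0,7},{1},{2},{3},{4},{5},{6}}
  round 2: {{0},{1},{2},{3},{4},{5},{6},{7}}
8 equivalence class(es) (converged in 3)
2∈{2}, 4∈{4}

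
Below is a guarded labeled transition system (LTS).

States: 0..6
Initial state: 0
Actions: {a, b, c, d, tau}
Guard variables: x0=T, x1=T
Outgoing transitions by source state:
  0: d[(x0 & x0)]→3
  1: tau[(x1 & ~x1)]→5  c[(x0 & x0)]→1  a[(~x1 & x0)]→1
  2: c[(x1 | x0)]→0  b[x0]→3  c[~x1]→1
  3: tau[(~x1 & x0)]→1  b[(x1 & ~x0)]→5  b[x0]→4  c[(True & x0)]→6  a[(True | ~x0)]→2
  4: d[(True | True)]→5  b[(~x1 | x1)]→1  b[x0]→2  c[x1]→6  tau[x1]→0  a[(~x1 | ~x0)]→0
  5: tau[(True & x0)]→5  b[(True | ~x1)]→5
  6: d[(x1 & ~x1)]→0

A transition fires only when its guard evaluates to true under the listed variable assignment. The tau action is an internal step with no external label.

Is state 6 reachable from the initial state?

Answer: REACHABLE

Analysis:
14 transition(s) survive guard evaluation.
Layer 0: {0}
Layer 1: {3}  now seen {0,3}
Layer 2: {2,4,6}  now seen {0,2,3,4,6}
Layer 3: {1,5}  now seen {0,1,2,3,4,5,6}
Reach set: {0,1,2,3,4,5,6}
witness 6: d·c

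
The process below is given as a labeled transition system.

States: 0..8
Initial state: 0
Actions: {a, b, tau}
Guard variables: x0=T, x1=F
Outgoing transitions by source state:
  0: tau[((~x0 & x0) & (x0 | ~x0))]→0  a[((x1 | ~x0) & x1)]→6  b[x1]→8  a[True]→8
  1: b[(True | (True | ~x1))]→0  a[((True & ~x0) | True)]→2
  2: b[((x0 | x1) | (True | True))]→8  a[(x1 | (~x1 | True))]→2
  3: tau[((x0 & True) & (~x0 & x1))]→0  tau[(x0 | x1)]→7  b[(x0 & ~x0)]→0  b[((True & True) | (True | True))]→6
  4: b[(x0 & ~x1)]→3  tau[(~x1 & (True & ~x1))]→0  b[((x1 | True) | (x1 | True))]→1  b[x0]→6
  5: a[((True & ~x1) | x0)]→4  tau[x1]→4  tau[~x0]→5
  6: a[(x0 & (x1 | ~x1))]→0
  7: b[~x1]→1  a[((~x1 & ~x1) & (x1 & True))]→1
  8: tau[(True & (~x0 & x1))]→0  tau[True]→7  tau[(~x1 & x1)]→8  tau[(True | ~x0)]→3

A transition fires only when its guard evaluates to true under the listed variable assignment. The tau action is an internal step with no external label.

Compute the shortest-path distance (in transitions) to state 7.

Breadth-first toward 7:
  L0 = {0}
  L1 = {8}
  L2 = {3,7}
7 enters at depth 2; path a·tau

Answer: 2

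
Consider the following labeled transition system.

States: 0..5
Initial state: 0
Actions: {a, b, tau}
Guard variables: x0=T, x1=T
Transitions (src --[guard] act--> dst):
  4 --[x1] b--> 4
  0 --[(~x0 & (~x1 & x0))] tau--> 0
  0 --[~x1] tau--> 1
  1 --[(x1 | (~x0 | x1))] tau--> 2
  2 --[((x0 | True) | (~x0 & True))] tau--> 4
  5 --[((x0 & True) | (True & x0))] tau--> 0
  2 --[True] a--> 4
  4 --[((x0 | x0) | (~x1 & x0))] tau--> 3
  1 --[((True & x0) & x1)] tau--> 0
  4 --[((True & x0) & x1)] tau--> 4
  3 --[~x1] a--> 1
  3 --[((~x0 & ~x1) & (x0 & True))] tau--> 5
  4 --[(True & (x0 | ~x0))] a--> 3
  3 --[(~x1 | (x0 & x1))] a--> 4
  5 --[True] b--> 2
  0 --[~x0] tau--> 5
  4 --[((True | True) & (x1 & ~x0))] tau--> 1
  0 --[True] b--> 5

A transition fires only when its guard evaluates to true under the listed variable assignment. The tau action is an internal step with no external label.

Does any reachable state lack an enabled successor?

Answer: DEADLOCK-FREE

Trace:
Reach set: {0,2,3,4,5}
  0: b→5  [1 exit(s)]
  2: a→4  tau→4  [2 exit(s)]
  3: a→4  [1 exit(s)]
  4: a→3  b→4  tau→3  tau→4  [4 exit(s)]
  5: b→2  tau→0  [2 exit(s)]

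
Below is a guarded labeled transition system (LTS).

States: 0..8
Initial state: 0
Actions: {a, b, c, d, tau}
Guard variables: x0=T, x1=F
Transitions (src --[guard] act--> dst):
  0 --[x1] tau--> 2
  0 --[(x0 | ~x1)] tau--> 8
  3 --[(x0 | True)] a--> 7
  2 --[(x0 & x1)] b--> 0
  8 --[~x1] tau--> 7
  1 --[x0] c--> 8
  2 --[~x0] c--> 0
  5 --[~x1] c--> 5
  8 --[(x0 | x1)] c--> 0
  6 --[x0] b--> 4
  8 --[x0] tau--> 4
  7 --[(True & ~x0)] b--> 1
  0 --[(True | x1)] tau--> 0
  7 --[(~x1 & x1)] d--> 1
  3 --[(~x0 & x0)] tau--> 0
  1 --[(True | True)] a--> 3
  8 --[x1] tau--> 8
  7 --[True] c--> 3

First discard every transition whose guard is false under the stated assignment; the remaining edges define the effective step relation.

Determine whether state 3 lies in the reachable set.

After dropping false guards: 11 live edges.
depth 0: {0}
depth 1: {8}  total {0,8}
depth 2: {4,7}  total {0,4,7,8}
depth 3: {3}  total {0,3,4,7,8}
R = {0,3,4,7,8}
trace reaching 3: tau·tau·c

Answer: REACHABLE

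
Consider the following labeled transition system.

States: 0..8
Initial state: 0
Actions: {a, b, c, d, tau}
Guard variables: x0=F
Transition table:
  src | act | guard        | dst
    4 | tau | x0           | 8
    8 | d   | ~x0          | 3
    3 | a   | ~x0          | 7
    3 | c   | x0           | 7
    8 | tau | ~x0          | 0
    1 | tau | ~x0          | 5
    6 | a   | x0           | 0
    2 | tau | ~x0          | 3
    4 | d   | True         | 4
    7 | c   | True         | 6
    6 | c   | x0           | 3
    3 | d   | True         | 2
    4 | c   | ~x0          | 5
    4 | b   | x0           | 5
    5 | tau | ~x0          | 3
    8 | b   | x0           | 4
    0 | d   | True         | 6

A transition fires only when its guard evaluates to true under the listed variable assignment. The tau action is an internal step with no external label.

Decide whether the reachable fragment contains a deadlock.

R = {0,6}
  0: d→6  [1 exit(s)]
  6: ∅  [STUCK]
Path to 6: d

Answer: DEADLOCK at state 6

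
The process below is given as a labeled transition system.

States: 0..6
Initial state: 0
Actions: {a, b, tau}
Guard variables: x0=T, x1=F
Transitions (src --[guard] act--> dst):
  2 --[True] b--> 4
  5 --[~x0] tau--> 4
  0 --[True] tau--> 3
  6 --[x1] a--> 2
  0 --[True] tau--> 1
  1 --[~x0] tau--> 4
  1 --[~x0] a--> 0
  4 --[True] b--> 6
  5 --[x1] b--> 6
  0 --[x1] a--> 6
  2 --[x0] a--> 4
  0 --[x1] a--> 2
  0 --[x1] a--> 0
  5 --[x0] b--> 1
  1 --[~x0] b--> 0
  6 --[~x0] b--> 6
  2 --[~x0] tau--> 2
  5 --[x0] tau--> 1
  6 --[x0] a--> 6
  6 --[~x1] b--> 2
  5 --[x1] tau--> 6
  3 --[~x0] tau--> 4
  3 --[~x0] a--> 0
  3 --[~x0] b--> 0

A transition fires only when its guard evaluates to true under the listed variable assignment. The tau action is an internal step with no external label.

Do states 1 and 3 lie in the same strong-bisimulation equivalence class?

Bisimulation quotient by refinement:
  round 0: {{0,1,2,3,4,5,6}}
  round 1: {{0},{1,3},{2,6},{4},{5}}
  round 2: {{0},{1,3},{2},{4},{5},{6}}
6 equivalence class(es) (converged in 3)
class of 1: {1,3}; class of 3: {1,3}

Answer: BISIMILAR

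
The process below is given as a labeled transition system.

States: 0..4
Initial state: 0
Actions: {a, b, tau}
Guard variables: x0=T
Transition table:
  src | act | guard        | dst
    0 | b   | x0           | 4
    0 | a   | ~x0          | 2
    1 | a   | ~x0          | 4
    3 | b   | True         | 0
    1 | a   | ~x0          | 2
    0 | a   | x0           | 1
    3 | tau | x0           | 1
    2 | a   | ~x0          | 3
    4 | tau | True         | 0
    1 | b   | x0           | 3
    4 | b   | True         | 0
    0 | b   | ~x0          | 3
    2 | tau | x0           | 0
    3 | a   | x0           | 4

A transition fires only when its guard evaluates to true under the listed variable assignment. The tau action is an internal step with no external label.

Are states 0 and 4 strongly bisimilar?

Answer: NOT BISIMILAR

Analysis:
Compute ~ classes (split until stable):
  P[0] = {{0,1,2,3,4}}
  P[1] = {{0},{1},{2},{3},{4}}
stable after 2 split(s): 5 block(s)
[0]={0}  [4]={4}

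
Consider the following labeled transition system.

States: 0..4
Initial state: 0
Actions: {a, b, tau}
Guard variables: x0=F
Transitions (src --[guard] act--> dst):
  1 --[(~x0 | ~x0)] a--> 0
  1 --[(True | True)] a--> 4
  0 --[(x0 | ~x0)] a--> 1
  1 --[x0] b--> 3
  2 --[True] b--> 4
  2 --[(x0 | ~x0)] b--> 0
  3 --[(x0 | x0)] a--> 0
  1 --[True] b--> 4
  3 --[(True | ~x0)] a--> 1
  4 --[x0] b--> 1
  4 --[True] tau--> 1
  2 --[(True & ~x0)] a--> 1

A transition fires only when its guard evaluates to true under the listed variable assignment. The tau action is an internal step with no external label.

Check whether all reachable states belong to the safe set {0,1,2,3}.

Inv-set: {0,1,2,3}
Reachable = {0,1,4}
  0: ✓
  1: ✓
  4: ✗ unsafe
reach 4 via a·a — violates

Answer: INVARIANT VIOLATED at state 4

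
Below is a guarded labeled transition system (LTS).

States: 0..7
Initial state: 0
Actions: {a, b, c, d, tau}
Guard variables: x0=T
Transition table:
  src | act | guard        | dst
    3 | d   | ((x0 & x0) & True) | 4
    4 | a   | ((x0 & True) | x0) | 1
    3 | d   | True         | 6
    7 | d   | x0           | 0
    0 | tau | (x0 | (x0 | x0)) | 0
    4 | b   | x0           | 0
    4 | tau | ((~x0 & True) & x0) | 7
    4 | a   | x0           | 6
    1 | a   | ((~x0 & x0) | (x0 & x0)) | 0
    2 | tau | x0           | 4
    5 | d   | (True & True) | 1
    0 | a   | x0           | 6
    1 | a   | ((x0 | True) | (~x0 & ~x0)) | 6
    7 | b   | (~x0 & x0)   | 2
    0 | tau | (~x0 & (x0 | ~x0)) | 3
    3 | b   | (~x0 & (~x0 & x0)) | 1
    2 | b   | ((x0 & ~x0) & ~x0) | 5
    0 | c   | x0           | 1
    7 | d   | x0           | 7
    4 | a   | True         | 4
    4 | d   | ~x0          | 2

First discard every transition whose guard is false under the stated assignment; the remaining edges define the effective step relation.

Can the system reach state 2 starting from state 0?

After dropping false guards: 15 live edges.
L0 = {0}
L1 = {1,6}  now seen {0,1,6}
Reachable = {0,1,6}

Answer: UNREACHABLE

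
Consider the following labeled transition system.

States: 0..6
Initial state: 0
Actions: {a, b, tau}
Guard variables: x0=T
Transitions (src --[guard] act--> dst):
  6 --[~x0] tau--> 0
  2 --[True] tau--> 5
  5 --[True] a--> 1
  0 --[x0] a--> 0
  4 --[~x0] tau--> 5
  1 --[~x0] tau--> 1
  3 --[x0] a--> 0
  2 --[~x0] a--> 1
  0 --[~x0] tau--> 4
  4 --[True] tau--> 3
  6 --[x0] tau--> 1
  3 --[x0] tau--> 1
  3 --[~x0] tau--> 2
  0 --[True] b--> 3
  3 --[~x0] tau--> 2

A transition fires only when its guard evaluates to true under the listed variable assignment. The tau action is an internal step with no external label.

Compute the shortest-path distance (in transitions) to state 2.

Answer: UNREACHABLE

Trace:
Breadth-first toward 2:
  L0 = {0}
  L1 = {3}
  L2 = {1}
2 never appears.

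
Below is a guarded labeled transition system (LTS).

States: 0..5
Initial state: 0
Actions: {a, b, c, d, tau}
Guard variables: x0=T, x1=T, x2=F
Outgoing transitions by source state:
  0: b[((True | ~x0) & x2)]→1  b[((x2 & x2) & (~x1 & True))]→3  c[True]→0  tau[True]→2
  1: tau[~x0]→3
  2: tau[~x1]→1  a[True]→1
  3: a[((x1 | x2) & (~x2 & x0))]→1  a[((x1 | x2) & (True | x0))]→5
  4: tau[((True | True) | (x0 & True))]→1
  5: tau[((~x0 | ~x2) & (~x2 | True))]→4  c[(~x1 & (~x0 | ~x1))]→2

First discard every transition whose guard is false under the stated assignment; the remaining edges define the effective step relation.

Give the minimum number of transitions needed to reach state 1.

Answer: 2

Working:
Layered search for 1:
  depth 0: {0}
  depth 1: {2}
  depth 2: {1}
first hit 1 at d=2 via tau·a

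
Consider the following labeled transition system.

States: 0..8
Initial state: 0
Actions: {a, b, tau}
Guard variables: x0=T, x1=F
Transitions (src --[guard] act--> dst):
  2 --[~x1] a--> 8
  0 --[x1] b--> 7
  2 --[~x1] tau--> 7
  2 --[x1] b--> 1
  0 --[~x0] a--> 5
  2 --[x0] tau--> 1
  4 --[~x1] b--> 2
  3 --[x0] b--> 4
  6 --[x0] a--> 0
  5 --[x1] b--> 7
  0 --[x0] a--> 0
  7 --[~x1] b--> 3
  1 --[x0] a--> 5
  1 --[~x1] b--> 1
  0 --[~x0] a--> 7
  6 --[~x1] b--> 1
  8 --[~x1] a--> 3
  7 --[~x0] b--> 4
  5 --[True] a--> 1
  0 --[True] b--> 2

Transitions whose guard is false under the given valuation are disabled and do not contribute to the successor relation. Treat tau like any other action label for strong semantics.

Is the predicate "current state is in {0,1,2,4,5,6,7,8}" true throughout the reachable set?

Answer: INVARIANT VIOLATED at state 3

Trace:
Allowed set {0,1,2,4,5,6,7,8}
Reach set: {0,1,2,3,4,5,7,8}
  0: safe
  1: safe
  2: safe
  3: outside
  4: safe
  5: safe
  7: safe
  8: safe
reach 3 via b·a·a — violates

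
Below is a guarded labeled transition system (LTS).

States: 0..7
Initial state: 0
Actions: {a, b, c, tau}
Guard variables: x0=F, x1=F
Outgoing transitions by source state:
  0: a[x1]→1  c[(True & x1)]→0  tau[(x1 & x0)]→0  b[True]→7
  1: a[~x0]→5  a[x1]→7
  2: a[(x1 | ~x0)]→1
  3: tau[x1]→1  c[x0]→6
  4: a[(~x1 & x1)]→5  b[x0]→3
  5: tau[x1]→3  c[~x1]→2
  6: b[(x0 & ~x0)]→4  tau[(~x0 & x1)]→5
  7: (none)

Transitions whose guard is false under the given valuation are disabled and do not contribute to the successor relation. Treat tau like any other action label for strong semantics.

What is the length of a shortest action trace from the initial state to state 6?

Answer: UNREACHABLE

Working:
Layered search for 6:
  depth 0: {0}
  depth 1: {7}
6 never appears.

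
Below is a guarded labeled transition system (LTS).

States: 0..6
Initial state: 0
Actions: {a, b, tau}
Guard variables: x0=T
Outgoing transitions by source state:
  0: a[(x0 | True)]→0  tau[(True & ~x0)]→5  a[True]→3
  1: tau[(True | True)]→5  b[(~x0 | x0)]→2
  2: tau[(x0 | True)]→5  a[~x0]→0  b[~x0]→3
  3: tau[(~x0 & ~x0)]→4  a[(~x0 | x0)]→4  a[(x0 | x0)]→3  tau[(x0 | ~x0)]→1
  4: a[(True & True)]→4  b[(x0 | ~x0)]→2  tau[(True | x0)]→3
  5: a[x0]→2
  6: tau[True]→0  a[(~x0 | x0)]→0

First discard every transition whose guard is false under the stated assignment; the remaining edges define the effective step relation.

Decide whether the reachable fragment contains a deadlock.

R = {0,1,2,3,4,5}
  0: a→0  a→3  [2 out]
  1: b→2  tau→5  [2 out]
  2: tau→5  [1 out]
  3: a→3  a→4  tau→1  [3 out]
  4: a→4  b→2  tau→3  [3 out]
  5: a→2  [1 out]

Answer: DEADLOCK-FREE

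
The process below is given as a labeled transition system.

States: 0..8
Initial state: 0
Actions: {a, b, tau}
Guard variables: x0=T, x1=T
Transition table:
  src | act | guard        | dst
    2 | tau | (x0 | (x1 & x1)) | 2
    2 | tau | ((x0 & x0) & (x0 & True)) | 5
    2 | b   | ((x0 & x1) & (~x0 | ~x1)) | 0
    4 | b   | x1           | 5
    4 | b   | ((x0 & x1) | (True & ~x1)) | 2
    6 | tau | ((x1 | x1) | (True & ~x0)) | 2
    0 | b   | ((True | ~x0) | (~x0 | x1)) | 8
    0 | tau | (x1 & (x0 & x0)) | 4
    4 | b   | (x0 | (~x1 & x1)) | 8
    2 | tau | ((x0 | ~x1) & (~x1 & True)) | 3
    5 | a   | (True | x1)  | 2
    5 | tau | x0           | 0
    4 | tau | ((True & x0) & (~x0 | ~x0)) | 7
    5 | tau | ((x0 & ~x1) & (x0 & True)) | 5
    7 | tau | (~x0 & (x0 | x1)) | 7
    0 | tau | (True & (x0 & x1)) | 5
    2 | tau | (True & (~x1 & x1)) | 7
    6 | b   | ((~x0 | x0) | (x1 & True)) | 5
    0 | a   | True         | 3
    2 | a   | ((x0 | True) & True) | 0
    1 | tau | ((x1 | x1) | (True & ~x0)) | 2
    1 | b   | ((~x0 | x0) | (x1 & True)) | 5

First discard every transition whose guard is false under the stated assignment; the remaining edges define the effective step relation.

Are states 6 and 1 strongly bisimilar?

Bisimulation quotient by refinement:
  P[0] = {{0,1,2,3,4,5,6,7,8}}
  P[1] = {{0},{1,6},{2,5},{3,7,8},{4}}
  P[2] = {{0},{1,6},{2},{3,7,8},{4},{5}}
Fixed point at round 3; 6 class(es).
class of 6: {1,6}; class of 1: {1,6}

Answer: BISIMILAR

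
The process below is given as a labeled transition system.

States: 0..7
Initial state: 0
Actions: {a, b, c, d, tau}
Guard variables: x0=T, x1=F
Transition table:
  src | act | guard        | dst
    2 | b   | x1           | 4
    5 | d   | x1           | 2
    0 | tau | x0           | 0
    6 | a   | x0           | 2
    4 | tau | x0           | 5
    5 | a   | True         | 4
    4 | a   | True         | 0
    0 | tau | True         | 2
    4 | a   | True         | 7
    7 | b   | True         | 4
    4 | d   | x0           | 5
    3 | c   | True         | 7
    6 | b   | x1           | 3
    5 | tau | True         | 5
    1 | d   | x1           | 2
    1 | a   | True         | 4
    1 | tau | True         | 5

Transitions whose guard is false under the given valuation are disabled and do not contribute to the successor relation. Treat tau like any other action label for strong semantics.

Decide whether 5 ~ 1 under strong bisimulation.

Bisimulation quotient by refinement:
  round 0: {{0,1,2,3,4,5,6,7}}
  round 1: {{0},{1,5},{2},{3},{4},{6},{7}}
stable after 2 split(s): 7 block(s)
5∈{1,5}, 1∈{1,5}

Answer: BISIMILAR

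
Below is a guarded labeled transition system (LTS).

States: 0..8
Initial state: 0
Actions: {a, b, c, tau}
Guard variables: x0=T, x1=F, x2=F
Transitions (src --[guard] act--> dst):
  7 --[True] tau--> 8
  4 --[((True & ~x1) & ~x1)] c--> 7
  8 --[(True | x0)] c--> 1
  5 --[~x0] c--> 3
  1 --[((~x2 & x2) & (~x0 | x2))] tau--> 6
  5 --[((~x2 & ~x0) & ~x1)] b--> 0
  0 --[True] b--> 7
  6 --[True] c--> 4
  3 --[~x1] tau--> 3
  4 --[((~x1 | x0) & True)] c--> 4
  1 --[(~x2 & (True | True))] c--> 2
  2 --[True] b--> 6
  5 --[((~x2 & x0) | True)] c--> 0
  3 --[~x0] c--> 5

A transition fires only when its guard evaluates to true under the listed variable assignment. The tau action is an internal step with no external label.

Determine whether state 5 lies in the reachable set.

10 transition(s) survive guard evaluation.
L0 = {0}
L1 = {7}  now seen {0,7}
L2 = {8}  now seen {0,7,8}
L3 = {1}  now seen {0,1,7,8}
L4 = {2}  now seen {0,1,2,7,8}
L5 = {6}  now seen {0,1,2,6,7,8}
L6 = {4}  now seen {0,1,2,4,6,7,8}
Reachable = {0,1,2,4,6,7,8}

Answer: UNREACHABLE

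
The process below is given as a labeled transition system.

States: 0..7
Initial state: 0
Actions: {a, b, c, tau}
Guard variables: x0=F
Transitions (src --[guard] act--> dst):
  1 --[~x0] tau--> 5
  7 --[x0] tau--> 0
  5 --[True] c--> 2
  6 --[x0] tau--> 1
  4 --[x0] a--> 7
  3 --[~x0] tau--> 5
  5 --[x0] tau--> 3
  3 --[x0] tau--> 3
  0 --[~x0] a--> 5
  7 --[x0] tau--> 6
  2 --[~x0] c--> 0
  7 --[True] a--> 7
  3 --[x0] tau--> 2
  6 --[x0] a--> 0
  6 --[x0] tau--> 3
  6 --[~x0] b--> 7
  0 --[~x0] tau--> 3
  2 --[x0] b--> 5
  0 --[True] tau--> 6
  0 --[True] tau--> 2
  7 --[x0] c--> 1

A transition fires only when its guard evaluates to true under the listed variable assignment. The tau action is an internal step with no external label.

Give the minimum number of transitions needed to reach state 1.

BFS to 1:
  Layer 0: {0}
  Layer 1: {2,3,5,6}
  Layer 2: {7}
1 never appears.

Answer: UNREACHABLE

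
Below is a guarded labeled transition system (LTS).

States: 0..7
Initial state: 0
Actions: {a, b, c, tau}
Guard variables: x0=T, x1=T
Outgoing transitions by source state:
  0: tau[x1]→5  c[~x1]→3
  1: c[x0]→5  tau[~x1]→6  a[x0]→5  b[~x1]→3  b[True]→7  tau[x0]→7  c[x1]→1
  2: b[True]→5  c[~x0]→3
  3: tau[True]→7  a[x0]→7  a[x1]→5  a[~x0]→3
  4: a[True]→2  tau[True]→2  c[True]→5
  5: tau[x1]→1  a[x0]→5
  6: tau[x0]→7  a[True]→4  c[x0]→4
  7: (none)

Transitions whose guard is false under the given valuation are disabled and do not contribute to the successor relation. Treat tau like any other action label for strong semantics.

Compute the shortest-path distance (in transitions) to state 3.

Answer: UNREACHABLE

Working:
Layered search for 3:
  depth 0: {0}
  depth 1: {5}
  depth 2: {1}
  depth 3: {7}
3 never appears.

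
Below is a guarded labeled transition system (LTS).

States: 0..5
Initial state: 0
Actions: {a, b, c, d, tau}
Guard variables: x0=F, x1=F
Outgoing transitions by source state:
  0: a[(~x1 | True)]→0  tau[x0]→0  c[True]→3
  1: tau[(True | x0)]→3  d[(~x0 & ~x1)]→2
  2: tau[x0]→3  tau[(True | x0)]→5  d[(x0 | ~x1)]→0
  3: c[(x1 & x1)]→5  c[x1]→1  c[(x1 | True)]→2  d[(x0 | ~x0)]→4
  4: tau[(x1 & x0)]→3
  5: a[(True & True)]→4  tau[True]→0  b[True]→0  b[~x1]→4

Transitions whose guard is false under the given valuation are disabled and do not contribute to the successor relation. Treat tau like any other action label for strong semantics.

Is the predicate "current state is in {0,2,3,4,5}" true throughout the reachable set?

Answer: INVARIANT HOLDS

Working:
Inv-set: {0,2,3,4,5}
Reach set: {0,2,3,4,5}
  0: safe
  2: safe
  3: safe
  4: safe
  5: safe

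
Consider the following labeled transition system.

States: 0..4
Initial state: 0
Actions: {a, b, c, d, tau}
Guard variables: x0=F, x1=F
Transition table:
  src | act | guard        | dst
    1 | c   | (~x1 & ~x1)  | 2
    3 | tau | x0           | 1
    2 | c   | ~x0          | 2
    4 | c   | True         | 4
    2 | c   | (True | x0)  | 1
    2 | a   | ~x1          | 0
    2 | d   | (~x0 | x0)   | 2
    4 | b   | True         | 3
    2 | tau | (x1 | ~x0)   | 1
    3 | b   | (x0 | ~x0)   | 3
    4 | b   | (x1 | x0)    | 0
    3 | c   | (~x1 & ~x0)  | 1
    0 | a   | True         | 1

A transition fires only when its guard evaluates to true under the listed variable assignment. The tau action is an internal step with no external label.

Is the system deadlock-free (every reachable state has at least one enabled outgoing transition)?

Answer: DEADLOCK-FREE

Trace:
Reach set: {0,1,2}
  0: a→1  [deg 1]
  1: c→2  [deg 1]
  2: a→0  c→1  c→2  d→2  tau→1  [deg 5]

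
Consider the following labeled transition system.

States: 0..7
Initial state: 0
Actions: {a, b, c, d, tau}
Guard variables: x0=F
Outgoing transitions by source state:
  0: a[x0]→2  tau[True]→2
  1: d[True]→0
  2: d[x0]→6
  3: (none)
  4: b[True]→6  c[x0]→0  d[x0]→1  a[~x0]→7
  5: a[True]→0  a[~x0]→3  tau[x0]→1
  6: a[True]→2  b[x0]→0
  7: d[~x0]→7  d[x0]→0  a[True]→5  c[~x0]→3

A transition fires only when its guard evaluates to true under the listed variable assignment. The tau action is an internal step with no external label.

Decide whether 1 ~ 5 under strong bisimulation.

Answer: NOT BISIMILAR

Working:
Refine partition for ~:
  P[0] = {{0,1,2,3,4,5,6,7}}
  P[1] = {{0},{1},{2,3},{4},{5,6},{7}}
  P[2] = {{0},{1},{2,3},{4},{5},{6},{7}}
stable after 3 split(s): 7 block(s)
class of 1: {1}; class of 5: {5}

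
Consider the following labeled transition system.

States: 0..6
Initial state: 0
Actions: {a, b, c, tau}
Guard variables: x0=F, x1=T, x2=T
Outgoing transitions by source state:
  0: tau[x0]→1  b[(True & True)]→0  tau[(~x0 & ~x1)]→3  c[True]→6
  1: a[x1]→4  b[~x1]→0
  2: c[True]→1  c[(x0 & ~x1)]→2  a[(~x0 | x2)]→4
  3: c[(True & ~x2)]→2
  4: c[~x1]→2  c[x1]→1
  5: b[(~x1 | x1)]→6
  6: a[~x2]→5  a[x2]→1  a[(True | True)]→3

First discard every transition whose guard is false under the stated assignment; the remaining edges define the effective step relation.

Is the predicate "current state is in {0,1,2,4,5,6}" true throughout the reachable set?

Answer: INVARIANT VIOLATED at state 3

Working:
Allowed set {0,1,2,4,5,6}
Reachable = {0,1,3,4,6}
  0: safe
  1: safe
  3: ✗ unsafe
  4: safe
  6: safe
witness against invariant: c·a → 3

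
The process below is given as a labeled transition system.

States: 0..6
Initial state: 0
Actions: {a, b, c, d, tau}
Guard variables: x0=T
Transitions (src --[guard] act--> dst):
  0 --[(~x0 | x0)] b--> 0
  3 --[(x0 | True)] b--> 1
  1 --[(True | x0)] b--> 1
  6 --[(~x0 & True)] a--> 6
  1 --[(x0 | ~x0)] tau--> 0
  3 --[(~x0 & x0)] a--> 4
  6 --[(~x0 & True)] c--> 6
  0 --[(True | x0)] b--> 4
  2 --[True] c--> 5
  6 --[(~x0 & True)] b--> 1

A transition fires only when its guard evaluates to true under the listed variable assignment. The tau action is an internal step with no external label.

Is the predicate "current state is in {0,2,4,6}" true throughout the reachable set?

Inv-set: {0,2,4,6}
Reachable = {0,4}
  0: ok
  4: ok

Answer: INVARIANT HOLDS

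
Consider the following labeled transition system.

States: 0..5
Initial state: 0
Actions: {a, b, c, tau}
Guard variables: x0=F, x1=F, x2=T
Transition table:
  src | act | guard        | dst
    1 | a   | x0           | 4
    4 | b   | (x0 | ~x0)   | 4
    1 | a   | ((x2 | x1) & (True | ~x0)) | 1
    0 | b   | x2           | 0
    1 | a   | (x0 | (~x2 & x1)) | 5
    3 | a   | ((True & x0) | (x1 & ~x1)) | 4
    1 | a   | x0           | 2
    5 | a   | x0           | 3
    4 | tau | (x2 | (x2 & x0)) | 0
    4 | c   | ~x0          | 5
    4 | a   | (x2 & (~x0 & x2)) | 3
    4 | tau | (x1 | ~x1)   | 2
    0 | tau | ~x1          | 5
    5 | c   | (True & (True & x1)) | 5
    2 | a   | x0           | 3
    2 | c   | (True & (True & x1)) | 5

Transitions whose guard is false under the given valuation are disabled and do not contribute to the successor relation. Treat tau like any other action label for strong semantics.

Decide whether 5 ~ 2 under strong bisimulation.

Refine partition for ~:
  π0 = {{0,1,2,3,4,5}}
  π1 = {{0},{1},{2,3,5},{4}}
4 equivalence class(es) (converged in 2)
class of 5: {2,3,5}; class of 2: {2,3,5}

Answer: BISIMILAR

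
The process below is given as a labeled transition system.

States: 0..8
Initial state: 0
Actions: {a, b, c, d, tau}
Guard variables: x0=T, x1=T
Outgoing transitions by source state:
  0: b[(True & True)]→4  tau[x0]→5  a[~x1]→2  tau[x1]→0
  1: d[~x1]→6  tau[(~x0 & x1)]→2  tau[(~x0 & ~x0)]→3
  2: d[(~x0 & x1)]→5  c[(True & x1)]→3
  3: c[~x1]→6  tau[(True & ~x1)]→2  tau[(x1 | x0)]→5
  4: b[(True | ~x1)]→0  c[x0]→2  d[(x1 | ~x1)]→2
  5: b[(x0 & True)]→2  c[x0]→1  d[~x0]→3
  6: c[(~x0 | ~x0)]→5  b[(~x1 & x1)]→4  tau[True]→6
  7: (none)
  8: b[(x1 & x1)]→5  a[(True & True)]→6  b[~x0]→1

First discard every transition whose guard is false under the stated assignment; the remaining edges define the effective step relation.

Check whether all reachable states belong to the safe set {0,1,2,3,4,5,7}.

Allowed set {0,1,2,3,4,5,7}
Reachable = {0,1,2,3,4,5}
  0: safe
  1: safe
  2: safe
  3: safe
  4: safe
  5: safe

Answer: INVARIANT HOLDS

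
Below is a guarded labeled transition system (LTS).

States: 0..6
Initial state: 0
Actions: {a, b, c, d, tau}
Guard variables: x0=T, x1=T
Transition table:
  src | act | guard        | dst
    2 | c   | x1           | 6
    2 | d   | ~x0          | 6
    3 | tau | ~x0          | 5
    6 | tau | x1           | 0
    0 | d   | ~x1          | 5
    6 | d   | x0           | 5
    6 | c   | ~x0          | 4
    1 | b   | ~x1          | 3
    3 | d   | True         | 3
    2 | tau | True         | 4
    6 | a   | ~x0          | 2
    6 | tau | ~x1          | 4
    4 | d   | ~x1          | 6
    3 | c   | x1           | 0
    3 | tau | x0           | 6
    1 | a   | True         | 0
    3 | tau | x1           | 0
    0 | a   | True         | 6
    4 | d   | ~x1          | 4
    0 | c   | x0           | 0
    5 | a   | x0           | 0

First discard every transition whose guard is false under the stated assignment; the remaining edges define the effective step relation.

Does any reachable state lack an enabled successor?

Reachable = {0,5,6}
  0: a→6  c→0  [2 exit(s)]
  5: a→0  [1 exit(s)]
  6: d→5  tau→0  [2 exit(s)]

Answer: DEADLOCK-FREE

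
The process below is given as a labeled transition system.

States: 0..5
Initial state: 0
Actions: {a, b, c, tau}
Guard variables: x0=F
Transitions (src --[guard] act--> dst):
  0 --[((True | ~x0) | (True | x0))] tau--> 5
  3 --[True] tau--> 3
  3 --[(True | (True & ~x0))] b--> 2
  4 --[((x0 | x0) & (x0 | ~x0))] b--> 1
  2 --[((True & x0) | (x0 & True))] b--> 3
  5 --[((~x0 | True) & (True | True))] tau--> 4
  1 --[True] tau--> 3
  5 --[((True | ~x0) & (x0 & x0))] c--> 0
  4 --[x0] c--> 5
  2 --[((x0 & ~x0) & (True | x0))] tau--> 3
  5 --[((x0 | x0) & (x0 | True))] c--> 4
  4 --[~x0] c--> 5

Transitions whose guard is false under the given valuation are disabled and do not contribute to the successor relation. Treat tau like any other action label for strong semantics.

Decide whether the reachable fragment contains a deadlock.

Answer: DEADLOCK-FREE

Trace:
R = {0,4,5}
  0: tau→5  [1 out]
  4: c→5  [1 out]
  5: tau→4  [1 out]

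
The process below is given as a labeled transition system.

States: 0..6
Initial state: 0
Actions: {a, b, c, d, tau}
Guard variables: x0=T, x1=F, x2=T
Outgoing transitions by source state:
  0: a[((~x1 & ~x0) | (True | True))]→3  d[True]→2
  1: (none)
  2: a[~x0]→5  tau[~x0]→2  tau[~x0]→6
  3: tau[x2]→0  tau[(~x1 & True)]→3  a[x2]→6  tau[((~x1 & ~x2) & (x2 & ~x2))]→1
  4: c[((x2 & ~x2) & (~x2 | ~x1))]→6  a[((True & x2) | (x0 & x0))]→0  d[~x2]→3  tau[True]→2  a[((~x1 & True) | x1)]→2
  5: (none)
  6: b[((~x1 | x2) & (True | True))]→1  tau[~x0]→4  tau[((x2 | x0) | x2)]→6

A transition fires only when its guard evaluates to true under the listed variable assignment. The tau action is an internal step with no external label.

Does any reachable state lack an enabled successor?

Answer: DEADLOCK at state 1

Working:
R = {0,1,2,3,6}
  0: a→3  d→2  [2 exit(s)]
  1: ∅  [no exit]
  2: ∅  [no exit]
  3: a→6  tau→0  tau→3  [3 exit(s)]
  6: b→1  tau→6  [2 exit(s)]
witness 1: a·a·b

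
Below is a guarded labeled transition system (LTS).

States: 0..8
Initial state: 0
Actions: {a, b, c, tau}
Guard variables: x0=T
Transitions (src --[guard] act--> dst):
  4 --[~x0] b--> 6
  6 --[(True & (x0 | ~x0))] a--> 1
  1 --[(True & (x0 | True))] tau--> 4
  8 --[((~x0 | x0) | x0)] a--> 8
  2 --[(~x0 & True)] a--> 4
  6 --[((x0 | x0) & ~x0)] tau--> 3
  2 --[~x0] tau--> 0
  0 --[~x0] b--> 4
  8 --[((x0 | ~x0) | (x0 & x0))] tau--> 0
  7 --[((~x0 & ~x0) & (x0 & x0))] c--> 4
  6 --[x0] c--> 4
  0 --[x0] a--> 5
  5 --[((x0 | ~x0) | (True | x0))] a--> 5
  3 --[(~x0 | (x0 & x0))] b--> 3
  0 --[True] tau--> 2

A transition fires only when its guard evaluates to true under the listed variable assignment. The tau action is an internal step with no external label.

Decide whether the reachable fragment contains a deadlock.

Reachable = {0,2,5}
  0: a→5  tau→2  [2 out]
  2: ∅  [STUCK]
  5: a→5  [1 out]
witness 2: tau

Answer: DEADLOCK at state 2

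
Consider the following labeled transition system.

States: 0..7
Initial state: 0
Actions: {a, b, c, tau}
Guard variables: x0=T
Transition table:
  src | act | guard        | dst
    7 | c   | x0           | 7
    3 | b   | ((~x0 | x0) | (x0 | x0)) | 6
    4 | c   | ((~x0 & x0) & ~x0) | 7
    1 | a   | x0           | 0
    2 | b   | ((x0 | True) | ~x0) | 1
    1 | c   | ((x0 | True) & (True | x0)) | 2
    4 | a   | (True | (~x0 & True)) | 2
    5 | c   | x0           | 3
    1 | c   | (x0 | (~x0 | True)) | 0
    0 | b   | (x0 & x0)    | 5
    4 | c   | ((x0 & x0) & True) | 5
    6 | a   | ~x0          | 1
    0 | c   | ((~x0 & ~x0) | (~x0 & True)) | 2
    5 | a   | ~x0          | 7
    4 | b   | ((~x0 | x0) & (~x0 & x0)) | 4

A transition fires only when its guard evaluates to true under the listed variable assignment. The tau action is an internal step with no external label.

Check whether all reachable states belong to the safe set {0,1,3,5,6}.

Answer: INVARIANT HOLDS

Working:
Inv-set: {0,1,3,5,6}
R = {0,3,5,6}
  0: ✓
  3: ✓
  5: ✓
  6: ✓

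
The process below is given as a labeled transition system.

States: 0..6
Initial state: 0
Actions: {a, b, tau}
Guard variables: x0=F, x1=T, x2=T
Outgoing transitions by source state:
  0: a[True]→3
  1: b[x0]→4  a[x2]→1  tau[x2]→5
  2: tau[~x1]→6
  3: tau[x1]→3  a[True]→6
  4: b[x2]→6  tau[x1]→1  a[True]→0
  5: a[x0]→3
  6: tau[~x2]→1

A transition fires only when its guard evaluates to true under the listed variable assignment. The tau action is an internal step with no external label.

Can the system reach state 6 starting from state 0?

8 transition(s) survive guard evaluation.
L0 = {0}
L1 = {3}  cumulative {0,3}
L2 = {6}  cumulative {0,3,6}
R = {0,3,6}
trace reaching 6: a·a

Answer: REACHABLE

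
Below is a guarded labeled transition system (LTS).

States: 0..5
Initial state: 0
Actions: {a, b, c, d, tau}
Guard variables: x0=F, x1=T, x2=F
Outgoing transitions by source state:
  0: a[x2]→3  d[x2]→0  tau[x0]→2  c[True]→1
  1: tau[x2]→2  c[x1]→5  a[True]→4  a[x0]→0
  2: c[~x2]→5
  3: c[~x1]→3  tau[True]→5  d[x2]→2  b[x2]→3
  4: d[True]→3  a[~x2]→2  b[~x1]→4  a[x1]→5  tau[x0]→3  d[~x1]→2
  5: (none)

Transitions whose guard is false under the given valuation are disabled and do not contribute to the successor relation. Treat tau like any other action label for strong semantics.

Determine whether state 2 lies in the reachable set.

Answer: REACHABLE

Analysis:
8 transition(s) survive guard evaluation.
depth 0: {0}
depth 1: {1}  cumulative {0,1}
depth 2: {4,5}  cumulative {0,1,4,5}
depth 3: {2,3}  cumulative {0,1,2,3,4,5}
Reach set: {0,1,2,3,4,5}
trace reaching 2: c·a·a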